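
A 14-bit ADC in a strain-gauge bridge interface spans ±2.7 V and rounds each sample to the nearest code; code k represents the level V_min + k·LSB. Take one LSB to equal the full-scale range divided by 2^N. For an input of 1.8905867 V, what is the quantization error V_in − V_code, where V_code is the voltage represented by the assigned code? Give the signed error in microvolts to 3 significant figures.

Full-scale range = 2.7 V − (-2.7 V) = 5.4 V. LSB = 5.4 V / 2^14 ≈ 329.6 µV.
Position in LSBs: (1.8905867 − (-2.7)) × 16384/5.4 = 13928.1801; rounding gives k = 13928.
V_code = -2.7 + (13928/16384) × 5.4 = 1.8905273438 V.
e = 1.8905867 − (1.8905273438) = +59.4 µV.

+59.4 µV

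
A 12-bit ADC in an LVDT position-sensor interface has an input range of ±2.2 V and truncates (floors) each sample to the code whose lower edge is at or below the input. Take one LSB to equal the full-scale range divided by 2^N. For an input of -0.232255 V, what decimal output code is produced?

Span: 2.2 V − (-2.2 V) = 4.4 V. LSB = 4.4 V / 2^12 ≈ 1.074 mV.
code = ⌊(V_in − V_min)/LSB⌋ = ⌊(V_in − V_min) × 2^12 / range⌋
     = ⌊(-0.232255 − (-2.2)) × 4096 / 4.4⌋ = ⌊1.967745 × 4096/4.4⌋
     = ⌊1831.792⌋ = 1831.

1831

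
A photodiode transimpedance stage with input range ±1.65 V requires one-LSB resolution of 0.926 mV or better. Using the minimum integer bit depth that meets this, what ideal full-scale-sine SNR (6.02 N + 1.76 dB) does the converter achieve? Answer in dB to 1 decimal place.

Full-scale range = 1.65 V − (-1.65 V) = 3.3 V.
Need 2^N ≥ 3.3 V / 0.926 mV = 3564 → N_min = 12.
Ideal SNR at N = 12: 6.02·12 + 1.76 = 74.0 dB.

74.0 dB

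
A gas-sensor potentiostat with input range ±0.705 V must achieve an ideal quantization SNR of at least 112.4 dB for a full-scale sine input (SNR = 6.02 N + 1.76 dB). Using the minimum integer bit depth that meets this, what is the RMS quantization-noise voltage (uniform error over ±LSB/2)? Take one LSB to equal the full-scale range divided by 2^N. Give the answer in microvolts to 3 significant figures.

0.776 µV

The full-scale span is 0.705 − (-0.705) = 1.41 V.
6.02 N + 1.76 ≥ 112.4 gives N ≥ 18.379, so the minimum integer is 19.
Step size = 1.41/524288 V = 2.6894 µV.
σ_q = LSB/√12 = 2.6894 µV/3.4641 = 0.776 µV.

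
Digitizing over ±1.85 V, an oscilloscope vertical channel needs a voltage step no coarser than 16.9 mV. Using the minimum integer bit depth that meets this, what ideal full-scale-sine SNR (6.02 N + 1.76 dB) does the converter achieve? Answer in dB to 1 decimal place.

Range = 1.85 − (-1.85) = 3.7 V.
Need 2^N ≥ 3.7 V / 16.9 mV = 218.9 → N_min = 8.
Ideal SNR at N = 8: 6.02·8 + 1.76 = 49.9 dB.

49.9 dB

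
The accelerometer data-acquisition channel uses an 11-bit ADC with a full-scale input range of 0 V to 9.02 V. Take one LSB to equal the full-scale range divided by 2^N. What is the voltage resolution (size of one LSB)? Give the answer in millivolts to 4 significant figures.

4.404 mV

V_FS = 9.02 V.
Number of codes = 2^11 = 2048.
LSB = 9.02 V ÷ 2^11 = 9.02/2048 V = 4.404 mV.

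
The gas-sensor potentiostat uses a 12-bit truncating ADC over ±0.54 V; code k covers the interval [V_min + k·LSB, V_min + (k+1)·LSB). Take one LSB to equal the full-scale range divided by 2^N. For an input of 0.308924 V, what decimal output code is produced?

Span: 0.54 V − (-0.54 V) = 1.08 V. LSB = 1.08 V / 2^12 ≈ 263.7 µV.
(V_in − V_min) × 2^12/range = (0.308924 − (-0.54)) × 4096/1.08 = 3219.623.
Floor → code = 3219.

3219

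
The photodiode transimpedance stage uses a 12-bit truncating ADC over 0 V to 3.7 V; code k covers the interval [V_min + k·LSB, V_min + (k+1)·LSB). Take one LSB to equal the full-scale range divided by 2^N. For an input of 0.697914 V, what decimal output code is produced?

772

V_FS = 3.7 V. LSB = 3.7 V / 2^12 ≈ 0.9033 mV.
(V_in − V_min) × 2^12/range = (0.697914 − (0)) × 4096/3.7 = 772.610.
Floor → code = 772.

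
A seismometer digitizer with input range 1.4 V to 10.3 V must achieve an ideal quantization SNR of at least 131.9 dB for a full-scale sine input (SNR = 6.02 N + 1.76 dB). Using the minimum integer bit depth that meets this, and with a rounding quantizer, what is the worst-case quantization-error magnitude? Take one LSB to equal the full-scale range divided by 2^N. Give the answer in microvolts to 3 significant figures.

1.06 µV

Range = 10.3 − (1.4) = 8.9 V.
6.02 N + 1.76 ≥ 131.9 gives N ≥ 21.618, so the minimum integer is 22.
LSB = 8.9 V ÷ 2^22 = 8.9/4194304 V = 2.1219 µV.
Max error for round-to-nearest is LSB/2 = 1.06 µV.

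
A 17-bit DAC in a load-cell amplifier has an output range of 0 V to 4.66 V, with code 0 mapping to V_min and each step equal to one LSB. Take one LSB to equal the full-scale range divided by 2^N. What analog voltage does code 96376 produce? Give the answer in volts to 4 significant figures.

3.426 V

Full-scale range = 4.66 V. LSB = 4.66 V / 2^17.
V_out = 0 + 96376 × (4.66/131072) V
      = 0 + 3.42645 = 3.42645 V.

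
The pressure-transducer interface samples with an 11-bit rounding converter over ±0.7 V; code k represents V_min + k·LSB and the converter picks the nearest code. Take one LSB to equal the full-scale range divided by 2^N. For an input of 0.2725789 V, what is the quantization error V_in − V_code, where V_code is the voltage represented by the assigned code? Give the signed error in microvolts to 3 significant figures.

−175 µV

Span: 0.7 V − (-0.7 V) = 1.4 V. LSB = 1.4 V / 2^11 ≈ 0.6836 mV.
(V_in − V_min)/LSB = (0.2725789 − (-0.7)) × 2048/1.4 = 1422.7440 → nearest code k = 1423.
V_code = -0.7 + (1423/2048) × 1.4 = 0.2727539063 V.
e = 0.2725789 − (0.2727539063) = −175 µV.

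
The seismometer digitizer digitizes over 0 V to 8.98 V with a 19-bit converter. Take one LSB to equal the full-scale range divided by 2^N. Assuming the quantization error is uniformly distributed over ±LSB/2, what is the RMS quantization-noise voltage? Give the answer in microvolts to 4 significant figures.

V_FS = 8.98 V.
LSB = 8.98 V / 2^19 = 17.1280 µV.
RMS of a uniform error over width LSB is LSB/√12 = 4.944 µV.

4.944 µV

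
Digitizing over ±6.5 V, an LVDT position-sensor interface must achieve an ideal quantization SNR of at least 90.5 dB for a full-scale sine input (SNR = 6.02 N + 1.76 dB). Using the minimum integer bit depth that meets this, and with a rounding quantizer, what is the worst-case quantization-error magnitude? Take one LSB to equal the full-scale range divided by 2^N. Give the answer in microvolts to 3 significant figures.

198 µV

Span: 6.5 V − (-6.5 V) = 13 V.
Solving 6.02 N ≥ 90.5 − 1.76: N ≥ 14.741. Round up → N = 15.
Step size = 13/32768 V = 396.73 µV.
Half an LSB is 198 µV.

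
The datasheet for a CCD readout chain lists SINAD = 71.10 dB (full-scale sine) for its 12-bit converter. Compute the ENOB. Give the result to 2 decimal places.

Inverting SNR = 6.02 N + 1.76: N_eff = (71.10 − 1.76)/6.02 = 11.5183.

11.52 bits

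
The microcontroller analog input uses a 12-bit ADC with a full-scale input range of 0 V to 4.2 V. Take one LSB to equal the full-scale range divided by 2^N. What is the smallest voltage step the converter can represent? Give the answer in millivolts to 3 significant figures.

Span = 4.2 V.
2^12 = 4096 levels.
LSB = 4.2 V ÷ 2^12 = 4.2/4096 V = 1.03 mV.

1.03 mV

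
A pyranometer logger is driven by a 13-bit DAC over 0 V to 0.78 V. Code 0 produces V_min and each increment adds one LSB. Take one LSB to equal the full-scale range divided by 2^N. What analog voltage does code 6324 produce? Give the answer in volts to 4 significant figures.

0.6021 V

Range is 0.78 V. LSB = 0.78 V / 2^13.
V_out = V_min + code × LSB = 0 V + 6324 × 0.78 V / 8192
      = 0 V + 0.602139 V = 0.602139 V.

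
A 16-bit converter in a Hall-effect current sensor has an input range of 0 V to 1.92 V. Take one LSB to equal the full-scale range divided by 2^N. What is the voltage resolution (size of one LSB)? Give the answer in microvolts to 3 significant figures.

29.3 µV

Range is 1.92 V.
There are 2^16 = 65536 steps.
LSB = 1.92 V / 2^16 = 29.3 µV.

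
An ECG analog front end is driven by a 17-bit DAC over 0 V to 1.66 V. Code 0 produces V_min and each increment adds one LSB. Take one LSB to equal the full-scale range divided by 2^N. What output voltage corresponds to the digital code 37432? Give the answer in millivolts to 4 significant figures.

Span = 1.66 V. LSB = 1.66 V / 2^17.
V_out = 0 + 37432 × (1.66/131072) V
      = 0 V + 0.474069 V = 0.474069 V.

474.1 mV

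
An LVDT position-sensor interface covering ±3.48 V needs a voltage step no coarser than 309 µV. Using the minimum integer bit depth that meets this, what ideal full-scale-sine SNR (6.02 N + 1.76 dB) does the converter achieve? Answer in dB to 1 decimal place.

Range = 3.48 − (-3.48) = 6.96 V.
Required number of levels: 6.96/309 µV = 22524; smallest N with 2^N ≥ that is 15.
SNR = 6.02 × 15 + 1.76 = 92.06 dB.

92.1 dB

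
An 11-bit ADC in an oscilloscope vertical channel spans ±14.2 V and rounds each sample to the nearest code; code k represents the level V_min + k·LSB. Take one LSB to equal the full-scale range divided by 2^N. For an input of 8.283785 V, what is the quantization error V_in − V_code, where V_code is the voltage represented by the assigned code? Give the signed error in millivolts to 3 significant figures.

+5.07 mV

The full-scale span is 14.2 − (-14.2) = 28.4 V. LSB = 28.4 V / 2^11 ≈ 13.87 mV.
(8.283785 − (-14.2)) / LSB = 22.483785 × 2048/28.4 = 1621.3659. Nearest integer: k = 1621.
V_code = V_min + k × range/2^11 = -14.2 + 1621 × 28.4/2048 = 8.278710938 V.
Error = V_in − V_code = 8.283785 − (8.278710938) = +5.07 mV.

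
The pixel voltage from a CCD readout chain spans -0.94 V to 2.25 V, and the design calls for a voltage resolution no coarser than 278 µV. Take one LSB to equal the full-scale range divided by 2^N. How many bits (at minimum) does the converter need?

Span: 2.25 V − (-0.94 V) = 3.19 V.
3.19 V / 278 µV = 11470. Since 2^13 = 8192 and 2^14 = 16384, N = 14.

14 bits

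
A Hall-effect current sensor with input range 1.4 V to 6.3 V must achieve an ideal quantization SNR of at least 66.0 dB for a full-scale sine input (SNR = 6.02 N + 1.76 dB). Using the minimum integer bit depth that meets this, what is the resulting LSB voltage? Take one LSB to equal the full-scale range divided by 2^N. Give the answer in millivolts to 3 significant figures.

Range = 6.3 − (1.4) = 4.9 V.
N ≥ (66.0 − 1.76)/6.02 = 10.671 → N_min = 11.
LSB = 4.9 V ÷ 2^11 = 4.9/2048 V = 2.39 mV.

2.39 mV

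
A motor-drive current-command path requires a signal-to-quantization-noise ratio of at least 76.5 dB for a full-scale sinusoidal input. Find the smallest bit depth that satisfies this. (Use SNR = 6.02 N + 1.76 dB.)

13 bits

Required N = ⌈(76.5 − 1.76)/6.02⌉ = ⌈12.415⌉ = 13.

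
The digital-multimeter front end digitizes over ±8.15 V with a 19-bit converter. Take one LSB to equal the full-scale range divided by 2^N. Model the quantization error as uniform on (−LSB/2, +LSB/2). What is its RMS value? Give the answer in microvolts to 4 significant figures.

The full-scale span is 8.15 − (-8.15) = 16.3 V.
LSB = 16.3 V ÷ 2^19 = 16.3/524288 V = 31.0898 µV.
V_rms = LSB/√12 = 31.0898 µV / √12 = 8.975 µV.

8.975 µV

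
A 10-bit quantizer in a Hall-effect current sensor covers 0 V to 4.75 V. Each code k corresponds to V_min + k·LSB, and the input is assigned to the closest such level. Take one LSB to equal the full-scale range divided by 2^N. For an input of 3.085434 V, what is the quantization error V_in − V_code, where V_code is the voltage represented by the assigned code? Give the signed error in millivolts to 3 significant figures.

+0.717 mV

V_FS = 4.75 V. LSB = 4.75 V / 2^10 ≈ 4.639 mV.
(3.085434 − (0)) / LSB = 3.085434 × 1024/4.75 = 665.1546. Nearest integer: k = 665.
V_code = 0 + (665/1024) × 4.75 = 3.084716797 V.
Error = V_in − V_code = 3.085434 − (3.084716797) = +0.717 mV.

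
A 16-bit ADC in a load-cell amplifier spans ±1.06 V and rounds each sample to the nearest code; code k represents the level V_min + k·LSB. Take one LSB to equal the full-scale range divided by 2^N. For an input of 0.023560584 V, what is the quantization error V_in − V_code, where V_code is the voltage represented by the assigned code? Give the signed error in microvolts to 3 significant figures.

+10.8 µV

The full-scale span is 1.06 − (-1.06) = 2.12 V. LSB = 2.12 V / 2^16 ≈ 32.35 µV.
(V_in − V_min)/LSB = (0.023560584 − (-1.06)) × 65536/2.12 = 33496.3332 → nearest code k = 33496.
V_code = -1.06 + (33496/65536) × 2.12 = 0.023549804688 V.
V_in − V_code = 0.023560584 − (0.023549804688) = +10.8 µV.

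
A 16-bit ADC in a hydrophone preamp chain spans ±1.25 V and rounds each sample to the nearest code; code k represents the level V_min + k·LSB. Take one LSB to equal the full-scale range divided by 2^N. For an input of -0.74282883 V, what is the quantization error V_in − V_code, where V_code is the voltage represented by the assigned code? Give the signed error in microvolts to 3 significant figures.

The full-scale span is 1.25 − (-1.25) = 2.5 V. LSB = 2.5 V / 2^16 ≈ 38.15 µV.
(V_in − V_min)/LSB = (-0.74282883 − (-1.25)) × 65536/2.5 = 13295.1879 → nearest code k = 13295.
V_code = V_min + k × range/2^16 = -1.25 + 13295 × 2.5/65536 = -0.74283599854 V.
Error = V_in − V_code = -0.74282883 − (-0.74283599854) = +7.17 µV.

+7.17 µV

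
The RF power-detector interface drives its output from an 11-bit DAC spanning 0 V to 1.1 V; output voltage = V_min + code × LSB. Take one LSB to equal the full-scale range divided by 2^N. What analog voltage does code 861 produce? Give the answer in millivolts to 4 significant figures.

V_FS = 1.1 V. LSB = 1.1 V / 2^11.
Output = V_min + (861/2048) × range = 0 + 0.420410 × 1.1 V
      = 0 + 0.462451 = 0.462451 V.

462.5 mV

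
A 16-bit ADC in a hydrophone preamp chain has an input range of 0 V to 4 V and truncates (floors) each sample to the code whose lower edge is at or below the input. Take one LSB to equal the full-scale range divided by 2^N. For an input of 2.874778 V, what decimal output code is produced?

Range is 4 V. LSB = 4 V / 2^16 ≈ 61.04 µV.
(V_in − V_min) × 2^16/range = (2.874778 − (0)) × 65536/4 = 47100.363.
Floor → code = 47100.

47100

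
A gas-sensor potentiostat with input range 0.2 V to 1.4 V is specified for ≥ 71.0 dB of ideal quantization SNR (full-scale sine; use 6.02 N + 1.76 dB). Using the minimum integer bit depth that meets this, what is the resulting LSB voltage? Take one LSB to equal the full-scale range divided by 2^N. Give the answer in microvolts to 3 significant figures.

Span: 1.4 V − (0.2 V) = 1.2 V.
N ≥ (71.0 − 1.76)/6.02 = 11.502 → N_min = 12.
Step size = 1.2/4096 V = 293 µV.

293 µV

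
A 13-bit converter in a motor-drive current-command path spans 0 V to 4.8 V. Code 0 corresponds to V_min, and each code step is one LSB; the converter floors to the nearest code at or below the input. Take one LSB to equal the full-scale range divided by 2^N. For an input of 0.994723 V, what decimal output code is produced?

V_FS = 4.8 V. LSB = 4.8 V / 2^13 ≈ 0.5859 mV.
(V_in − V_min) × 2^13/range = (0.994723 − (0)) × 8192/4.8 = 1697.661.
Floor → code = 1697.

1697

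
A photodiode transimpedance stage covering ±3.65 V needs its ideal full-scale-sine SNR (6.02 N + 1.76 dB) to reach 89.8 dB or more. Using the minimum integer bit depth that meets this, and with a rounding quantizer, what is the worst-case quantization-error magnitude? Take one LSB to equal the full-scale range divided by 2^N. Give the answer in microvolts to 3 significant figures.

111 µV

Span: 3.65 V − (-3.65 V) = 7.3 V.
N ≥ (89.8 − 1.76)/6.02 = 14.625 → N_min = 15.
LSB = 7.3 V ÷ 2^15 = 7.3/32768 V = 222.78 µV.
Max error for round-to-nearest is LSB/2 = 111 µV.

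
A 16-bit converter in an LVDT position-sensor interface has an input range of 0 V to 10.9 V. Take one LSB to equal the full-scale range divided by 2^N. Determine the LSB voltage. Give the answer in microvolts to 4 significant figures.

V_FS = 10.9 V.
There are 2^16 = 65536 steps.
LSB = 10.9 V / 2^16 = 166.3 µV.

166.3 µV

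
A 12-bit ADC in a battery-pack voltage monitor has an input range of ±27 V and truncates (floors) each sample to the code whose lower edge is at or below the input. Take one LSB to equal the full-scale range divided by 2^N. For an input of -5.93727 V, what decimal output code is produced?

1597

Range = 27 − (-27) = 54 V. LSB = 54 V / 2^12 ≈ 13.18 mV.
code = ⌊(V_in − V_min)/LSB⌋ = ⌊(V_in − V_min) × 2^12 / range⌋
     = ⌊(-5.93727 − (-27)) × 4096 / 54⌋ = ⌊21.06273 × 4096/54⌋
     = ⌊1597.647⌋ = 1597.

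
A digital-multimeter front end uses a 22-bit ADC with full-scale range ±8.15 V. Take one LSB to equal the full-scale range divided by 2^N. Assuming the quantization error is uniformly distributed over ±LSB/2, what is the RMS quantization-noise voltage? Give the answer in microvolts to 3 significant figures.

1.12 µV

Full-scale range = 8.15 V − (-8.15 V) = 16.3 V.
Step size = 16.3/4194304 V = 3.8862 µV.
For a uniform distribution on [−LSB/2, +LSB/2], V_rms = LSB/√12 = 3.8862 µV/3.4641 = 1.12 µV.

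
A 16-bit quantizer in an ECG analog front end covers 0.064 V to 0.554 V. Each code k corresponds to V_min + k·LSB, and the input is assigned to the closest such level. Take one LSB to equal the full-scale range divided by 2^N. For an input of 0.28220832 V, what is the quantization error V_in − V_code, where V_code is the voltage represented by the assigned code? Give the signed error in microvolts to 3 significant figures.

−2.28 µV

The full-scale span is 0.554 − (0.064) = 0.49 V. LSB = 0.49 V / 2^16 ≈ 7.477 µV.
Position in LSBs: (0.28220832 − (0.064)) × 65536/0.49 = 29184.6948; rounding gives k = 29185.
V_code = 0.064 + (29185/65536) × 0.49 = 0.28221060181 V.
V_in − V_code = 0.28220832 − (0.28221060181) = −2.28 µV.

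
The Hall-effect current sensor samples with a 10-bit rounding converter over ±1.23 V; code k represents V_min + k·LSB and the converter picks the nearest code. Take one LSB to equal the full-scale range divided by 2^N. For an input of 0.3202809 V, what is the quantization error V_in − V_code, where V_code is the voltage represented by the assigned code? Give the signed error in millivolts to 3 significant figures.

+0.769 mV

Full-scale range = 1.23 V − (-1.23 V) = 2.46 V. LSB = 2.46 V / 2^10 ≈ 2.402 mV.
Position in LSBs: (0.3202809 − (-1.23)) × 1024/2.46 = 645.3202; rounding gives k = 645.
V_code = V_min + k × range/2^10 = -1.23 + 645 × 2.46/1024 = 0.3195117188 V.
V_in − V_code = 0.3202809 − (0.3195117188) = +0.769 mV.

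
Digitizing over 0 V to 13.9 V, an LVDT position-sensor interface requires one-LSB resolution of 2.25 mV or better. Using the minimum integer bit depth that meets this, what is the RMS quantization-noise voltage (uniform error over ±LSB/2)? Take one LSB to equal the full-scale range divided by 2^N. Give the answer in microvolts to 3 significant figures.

Full-scale range = 13.9 V.
Levels needed ≥ 13.9/2.25 mV = 6178. 2^13 = 8192 suffices, so N_min = 13.
LSB = 13.9 V / 2^13 = 1.6968 mV.
V_rms = LSB/√12 = 490 µV.

490 µV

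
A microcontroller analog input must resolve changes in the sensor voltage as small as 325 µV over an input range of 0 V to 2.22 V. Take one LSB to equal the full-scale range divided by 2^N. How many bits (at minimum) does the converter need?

Full-scale range = 2.22 V.
Required number of levels: 2.22/325 µV = 6830.8; smallest N with 2^N ≥ that is 13.

13 bits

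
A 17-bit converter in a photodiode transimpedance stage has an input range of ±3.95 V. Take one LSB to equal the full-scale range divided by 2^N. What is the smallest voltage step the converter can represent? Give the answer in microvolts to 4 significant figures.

60.27 µV

The full-scale span is 3.95 − (-3.95) = 7.9 V.
There are 2^17 = 131072 steps.
LSB = 7.9 V / 2^17 = 60.27 µV.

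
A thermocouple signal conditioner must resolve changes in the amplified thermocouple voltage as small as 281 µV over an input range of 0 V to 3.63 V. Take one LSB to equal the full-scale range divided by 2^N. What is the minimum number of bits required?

14 bits

Span = 3.63 V.
Levels needed ≥ 3.63/281 µV = 12920. 2^14 = 16384 suffices, so N_min = 14.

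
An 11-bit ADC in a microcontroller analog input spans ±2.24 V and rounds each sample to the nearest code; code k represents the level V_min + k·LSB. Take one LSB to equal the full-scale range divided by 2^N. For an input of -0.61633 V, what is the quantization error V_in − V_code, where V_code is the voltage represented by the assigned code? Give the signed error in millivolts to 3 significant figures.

+0.545 mV

Span: 2.24 V − (-2.24 V) = 4.48 V. LSB = 4.48 V / 2^11 ≈ 2.188 mV.
(-0.61633 − (-2.24)) / LSB = 1.62367 × 2048/4.48 = 742.2491. Nearest integer: k = 742.
V_code = -2.24 + (742/2048) × 4.48 = -0.6168750000 V.
e = -0.61633 − (-0.6168750000) = +0.545 mV.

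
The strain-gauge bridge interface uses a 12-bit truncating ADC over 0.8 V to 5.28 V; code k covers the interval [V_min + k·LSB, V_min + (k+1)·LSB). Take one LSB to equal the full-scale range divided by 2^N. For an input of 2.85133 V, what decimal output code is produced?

Full-scale range = 5.28 V − (0.8 V) = 4.48 V. LSB = 4.48 V / 2^12 ≈ 1.094 mV.
code = ⌊(V_in − V_min)/LSB⌋ = ⌊(V_in − V_min) × 2^12 / range⌋
     = ⌊(2.85133 − (0.8)) × 4096 / 4.48⌋ = ⌊2.05133 × 4096/4.48⌋
     = ⌊1875.502⌋ = 1875.

1875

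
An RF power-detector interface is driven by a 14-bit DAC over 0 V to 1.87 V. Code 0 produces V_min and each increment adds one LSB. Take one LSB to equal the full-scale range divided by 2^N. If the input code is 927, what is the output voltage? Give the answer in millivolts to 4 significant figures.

Range is 1.87 V. LSB = 1.87 V / 2^14.
V_out = V_min + code × LSB = 0 V + 927 × 1.87 V / 16384
      = 0 + 0.105804 = 0.105804 V.

105.8 mV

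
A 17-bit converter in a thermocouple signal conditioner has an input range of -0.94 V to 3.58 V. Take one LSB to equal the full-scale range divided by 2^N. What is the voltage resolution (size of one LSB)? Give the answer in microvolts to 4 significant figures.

34.48 µV

The full-scale span is 3.58 − (-0.94) = 4.52 V.
Number of codes = 2^17 = 131072.
One LSB is 4.52 V / 131072 = 34.48 µV.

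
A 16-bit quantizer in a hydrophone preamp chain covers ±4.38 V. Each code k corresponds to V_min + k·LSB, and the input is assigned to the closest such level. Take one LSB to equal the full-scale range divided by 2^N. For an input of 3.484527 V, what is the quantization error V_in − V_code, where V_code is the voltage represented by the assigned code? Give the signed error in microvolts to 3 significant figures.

Span: 4.38 V − (-4.38 V) = 8.76 V. LSB = 8.76 V / 2^16 ≈ 133.7 µV.
Position in LSBs: (3.484527 − (-4.38)) × 65536/8.76 = 58836.7171; rounding gives k = 58837.
V_code = V_min + k × range/2^16 = -4.38 + 58837 × 8.76/65536 = 3.4845648193 V.
Error = V_in − V_code = 3.484527 − (3.4845648193) = −37.8 µV.

−37.8 µV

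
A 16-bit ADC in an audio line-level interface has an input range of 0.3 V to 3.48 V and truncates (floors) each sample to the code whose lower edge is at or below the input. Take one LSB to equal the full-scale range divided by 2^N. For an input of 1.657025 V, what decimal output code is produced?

Range = 3.48 − (0.3) = 3.18 V. LSB = 3.18 V / 2^16 ≈ 48.52 µV.
(V_in − V_min) × 2^16/range = (1.657025 − (0.3)) × 65536/3.18 = 27966.664.
Floor → code = 27966.

27966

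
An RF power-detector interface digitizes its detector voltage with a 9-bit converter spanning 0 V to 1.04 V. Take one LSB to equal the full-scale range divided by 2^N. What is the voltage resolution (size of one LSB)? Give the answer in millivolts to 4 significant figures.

2.031 mV

V_FS = 1.04 V.
2^9 = 512 levels.
One LSB is 1.04 V / 512 = 2.031 mV.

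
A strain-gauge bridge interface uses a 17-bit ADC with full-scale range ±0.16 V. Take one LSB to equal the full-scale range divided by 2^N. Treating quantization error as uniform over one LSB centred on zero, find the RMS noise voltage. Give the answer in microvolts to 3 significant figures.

0.705 µV

The full-scale span is 0.16 − (-0.16) = 0.32 V.
One LSB is 0.32 V / 131072 = 2.4414 µV.
For a uniform distribution on [−LSB/2, +LSB/2], V_rms = LSB/√12 = 2.4414 µV/3.4641 = 0.705 µV.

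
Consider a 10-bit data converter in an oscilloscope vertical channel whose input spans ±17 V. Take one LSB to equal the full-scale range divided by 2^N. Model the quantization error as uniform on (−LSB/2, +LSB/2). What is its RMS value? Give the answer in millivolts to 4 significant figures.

The full-scale span is 17 − (-17) = 34 V.
One LSB is 34 V / 1024 = 33.2031 mV.
V_rms = LSB/√12 = 33.2031 mV / √12 = 9.585 mV.

9.585 mV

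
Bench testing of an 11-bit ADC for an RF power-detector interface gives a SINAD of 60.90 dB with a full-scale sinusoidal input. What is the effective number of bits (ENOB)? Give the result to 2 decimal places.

9.82 bits

(60.90 − 1.76) / 6.02 = 59.14/6.02 = 9.8239 effective bits.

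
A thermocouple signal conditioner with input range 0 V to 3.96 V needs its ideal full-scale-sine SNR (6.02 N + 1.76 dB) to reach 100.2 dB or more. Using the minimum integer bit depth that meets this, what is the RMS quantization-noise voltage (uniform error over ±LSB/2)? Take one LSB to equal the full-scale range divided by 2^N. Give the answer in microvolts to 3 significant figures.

8.72 µV

Range is 3.96 V.
N ≥ (100.2 − 1.76)/6.02 = 16.352 → N_min = 17.
Step size = 3.96/131072 V = 30.212 µV.
V_rms = LSB/√12 = 8.72 µV.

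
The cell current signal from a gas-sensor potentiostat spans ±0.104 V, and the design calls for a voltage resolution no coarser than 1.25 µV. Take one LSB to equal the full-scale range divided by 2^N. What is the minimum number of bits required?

18 bits

Full-scale range = 0.104 V − (-0.104 V) = 0.208 V.
Levels needed ≥ 0.208/1.25 µV = 166400. 2^18 = 262144 suffices, so N_min = 18.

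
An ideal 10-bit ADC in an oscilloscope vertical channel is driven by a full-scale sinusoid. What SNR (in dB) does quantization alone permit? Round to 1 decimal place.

6.02(10) + 1.76 = 60.20 + 1.76 = 61.96 dB.

62.0 dB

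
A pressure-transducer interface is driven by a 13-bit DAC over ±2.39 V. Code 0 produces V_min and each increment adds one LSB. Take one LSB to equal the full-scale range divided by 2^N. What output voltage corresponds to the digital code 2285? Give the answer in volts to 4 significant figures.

Full-scale range = 2.39 V − (-2.39 V) = 4.78 V. LSB = 4.78 V / 2^13.
Output = V_min + (2285/8192) × range = -2.39 + 0.278931 × 4.78 V
      = -2.39 + 1.33329 = -1.05671 V.

-1.057 V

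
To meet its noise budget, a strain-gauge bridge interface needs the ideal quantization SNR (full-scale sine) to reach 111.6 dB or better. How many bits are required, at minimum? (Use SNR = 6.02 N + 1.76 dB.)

N ≥ (111.6 − 1.76)/6.02 = 18.246 → N_min = 19.

19 bits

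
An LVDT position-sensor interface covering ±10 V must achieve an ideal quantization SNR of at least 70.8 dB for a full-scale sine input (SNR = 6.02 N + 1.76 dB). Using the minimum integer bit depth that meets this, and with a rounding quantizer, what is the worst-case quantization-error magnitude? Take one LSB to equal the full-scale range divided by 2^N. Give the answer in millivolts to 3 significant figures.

2.44 mV

The full-scale span is 10 − (-10) = 20 V.
6.02 N + 1.76 ≥ 70.8 gives N ≥ 11.468, so the minimum integer is 12.
Step size = 20/4096 V = 4.8828 mV.
|e|_max = LSB/2 = 2.44 mV.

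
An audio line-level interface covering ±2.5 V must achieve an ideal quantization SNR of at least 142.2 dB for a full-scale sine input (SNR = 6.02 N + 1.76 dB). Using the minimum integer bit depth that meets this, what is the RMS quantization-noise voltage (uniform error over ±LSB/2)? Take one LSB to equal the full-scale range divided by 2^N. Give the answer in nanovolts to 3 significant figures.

Full-scale range = 2.5 V − (-2.5 V) = 5 V.
6.02 N + 1.76 ≥ 142.2 gives N ≥ 23.329, so the minimum integer is 24.
Step size = 5/16777216 V = 298.02 nV.
V_rms = LSB/√12 = 86.0 nV.

86.0 nV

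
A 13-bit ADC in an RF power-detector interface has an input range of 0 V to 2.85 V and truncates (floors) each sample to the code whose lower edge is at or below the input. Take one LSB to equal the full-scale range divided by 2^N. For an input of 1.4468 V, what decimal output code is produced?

4158

Full-scale range = 2.85 V. LSB = 2.85 V / 2^13 ≈ 347.9 µV.
V_in − V_min = 1.4468 − (0) = 1.4468 V.
Divide by LSB: 1.4468 × 8192/2.85 = 4158.6616.
Truncating gives code 4158.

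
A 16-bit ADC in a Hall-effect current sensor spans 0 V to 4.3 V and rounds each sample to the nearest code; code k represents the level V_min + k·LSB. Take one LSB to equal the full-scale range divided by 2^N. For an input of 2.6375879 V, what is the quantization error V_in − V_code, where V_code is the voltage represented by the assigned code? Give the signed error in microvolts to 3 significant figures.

Span = 4.3 V. LSB = 4.3 V / 2^16 ≈ 65.61 µV.
(V_in − V_min)/LSB = (2.6375879 − (0)) × 65536/4.3 = 40199.2932 → nearest code k = 40199.
V_code = V_min + k × range/2^16 = 0 + 40199 × 4.3/65536 = 2.6375686646 V.
e = 2.6375879 − (2.6375686646) = +19.2 µV.

+19.2 µV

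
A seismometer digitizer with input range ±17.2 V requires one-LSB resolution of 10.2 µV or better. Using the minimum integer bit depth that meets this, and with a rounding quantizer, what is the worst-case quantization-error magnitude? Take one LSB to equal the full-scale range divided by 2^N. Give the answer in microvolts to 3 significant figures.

Full-scale range = 17.2 V − (-17.2 V) = 34.4 V.
Levels needed ≥ 34.4/10.2 µV = 3.373e6. 2^22 = 4194304 suffices, so N_min = 22.
One LSB is 34.4 V / 4194304 = 8.2016 µV.
Max error for round-to-nearest is LSB/2 = 4.10 µV.

4.10 µV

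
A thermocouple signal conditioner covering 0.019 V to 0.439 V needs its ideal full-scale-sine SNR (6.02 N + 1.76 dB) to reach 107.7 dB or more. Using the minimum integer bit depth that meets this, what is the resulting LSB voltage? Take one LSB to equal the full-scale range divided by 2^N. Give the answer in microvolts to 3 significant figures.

The full-scale span is 0.439 − (0.019) = 0.42 V.
Solving 6.02 N ≥ 107.7 − 1.76: N ≥ 17.598. Round up → N = 18.
Step size = 0.42/262144 V = 1.60 µV.

1.60 µV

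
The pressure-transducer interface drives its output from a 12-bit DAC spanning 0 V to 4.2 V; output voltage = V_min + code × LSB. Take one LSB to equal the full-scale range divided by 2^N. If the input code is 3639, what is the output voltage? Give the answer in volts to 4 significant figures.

Span = 4.2 V. LSB = 4.2 V / 2^12.
Output = V_min + (3639/4096) × range = 0 + 0.888428 × 4.2 V
      = 0 V + 3.73140 V = 3.73140 V.

3.731 V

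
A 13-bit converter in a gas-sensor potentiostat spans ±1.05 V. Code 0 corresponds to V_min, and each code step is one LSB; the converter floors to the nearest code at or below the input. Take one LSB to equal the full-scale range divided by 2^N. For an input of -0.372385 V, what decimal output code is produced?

Range = 1.05 − (-1.05) = 2.1 V. LSB = 2.1 V / 2^13 ≈ 256.3 µV.
V_in − V_min = -0.372385 − (-1.05) = 0.677615 V.
Divide by LSB: 0.677615 × 8192/2.1 = 2643.3438.
Truncating gives code 2643.

2643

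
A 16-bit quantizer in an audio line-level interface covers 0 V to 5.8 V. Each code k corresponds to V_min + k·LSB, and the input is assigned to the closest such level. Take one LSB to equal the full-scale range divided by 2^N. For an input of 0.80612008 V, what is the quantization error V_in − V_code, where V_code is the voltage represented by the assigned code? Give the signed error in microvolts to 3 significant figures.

Range is 5.8 V. LSB = 5.8 V / 2^16 ≈ 88.50 µV.
(0.80612008 − (0)) / LSB = 0.80612008 × 65536/5.8 = 9108.6010. Nearest integer: k = 9109.
V_code = V_min + k × range/2^16 = 0 + 9109 × 5.8/65536 = 0.80615539551 V.
V_in − V_code = 0.80612008 − (0.80615539551) = −35.3 µV.

−35.3 µV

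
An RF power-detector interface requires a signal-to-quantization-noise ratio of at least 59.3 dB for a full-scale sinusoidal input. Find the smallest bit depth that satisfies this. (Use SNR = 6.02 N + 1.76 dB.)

Required N = ⌈(59.3 − 1.76)/6.02⌉ = ⌈9.558⌉ = 10.

10 bits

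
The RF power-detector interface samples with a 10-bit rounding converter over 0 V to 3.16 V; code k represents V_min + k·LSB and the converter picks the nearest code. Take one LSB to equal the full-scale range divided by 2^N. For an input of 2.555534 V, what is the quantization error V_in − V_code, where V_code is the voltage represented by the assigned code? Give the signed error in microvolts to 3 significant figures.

+378 µV

V_FS = 3.16 V. LSB = 3.16 V / 2^10 ≈ 3.086 mV.
(V_in − V_min)/LSB = (2.555534 − (0)) × 1024/3.16 = 828.1224 → nearest code k = 828.
V_code = V_min + k × range/2^10 = 0 + 828 × 3.16/1024 = 2.555156250 V.
V_in − V_code = 2.555534 − (2.555156250) = +378 µV.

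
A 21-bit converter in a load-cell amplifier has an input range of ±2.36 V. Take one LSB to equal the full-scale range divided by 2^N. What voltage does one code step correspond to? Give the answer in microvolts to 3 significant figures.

2.25 µV

Span: 2.36 V − (-2.36 V) = 4.72 V.
2^21 = 2097152 levels.
LSB = 4.72 V / 2^21 = 2.25 µV.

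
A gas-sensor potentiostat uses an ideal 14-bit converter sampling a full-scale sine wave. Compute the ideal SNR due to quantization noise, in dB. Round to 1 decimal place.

6.02(14) + 1.76 = 84.28 + 1.76 = 86.04 dB.

86.0 dB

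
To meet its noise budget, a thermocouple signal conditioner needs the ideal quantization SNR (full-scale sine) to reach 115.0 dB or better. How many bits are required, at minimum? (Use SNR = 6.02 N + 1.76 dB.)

19 bits

Required N = ⌈(115.0 − 1.76)/6.02⌉ = ⌈18.811⌉ = 19.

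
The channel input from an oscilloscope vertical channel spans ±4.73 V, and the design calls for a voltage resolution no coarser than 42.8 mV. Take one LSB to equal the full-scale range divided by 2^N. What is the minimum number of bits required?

8 bits

Range = 4.73 − (-4.73) = 9.46 V.
Levels needed ≥ 9.46/42.8 mV = 221.0. 2^8 = 256 suffices, so N_min = 8.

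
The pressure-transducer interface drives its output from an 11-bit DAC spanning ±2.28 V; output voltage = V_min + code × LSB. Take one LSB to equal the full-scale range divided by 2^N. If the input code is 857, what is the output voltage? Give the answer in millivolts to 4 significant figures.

Full-scale range = 2.28 V − (-2.28 V) = 4.56 V. LSB = 4.56 V / 2^11.
V_out = V_min + code × LSB = -2.28 V + 857 × 4.56 V / 2048
      = -2.28 V + 1.90816 V = -0.371836 V.

-371.8 mV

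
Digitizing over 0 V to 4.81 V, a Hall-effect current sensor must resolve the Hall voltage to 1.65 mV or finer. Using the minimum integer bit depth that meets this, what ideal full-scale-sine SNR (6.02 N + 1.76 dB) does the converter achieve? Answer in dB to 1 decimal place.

Full-scale range = 4.81 V.
Required number of levels: 4.81/1.65 mV = 2915.2; smallest N with 2^N ≥ that is 12.
SNR = 6.02 × 12 + 1.76 = 74.00 dB.

74.0 dB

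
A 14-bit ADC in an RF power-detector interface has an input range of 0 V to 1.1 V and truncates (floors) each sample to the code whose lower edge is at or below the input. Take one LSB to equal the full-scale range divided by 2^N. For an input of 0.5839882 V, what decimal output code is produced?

8698

V_FS = 1.1 V. LSB = 1.1 V / 2^14 ≈ 67.14 µV.
(V_in − V_min) × 2^14/range = (0.5839882 − (0)) × 16384/1.1 = 8698.239.
Floor → code = 8698.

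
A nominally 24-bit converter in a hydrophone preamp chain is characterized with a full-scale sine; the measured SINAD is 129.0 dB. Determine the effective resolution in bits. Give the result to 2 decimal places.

Inverting SNR = 6.02 N + 1.76: N_eff = (129.0 − 1.76)/6.02 = 21.1362.

21.14 bits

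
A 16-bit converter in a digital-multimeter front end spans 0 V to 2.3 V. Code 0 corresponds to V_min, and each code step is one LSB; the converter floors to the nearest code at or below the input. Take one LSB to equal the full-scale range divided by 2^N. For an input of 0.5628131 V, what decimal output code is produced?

Span = 2.3 V. LSB = 2.3 V / 2^16 ≈ 35.10 µV.
V_in − V_min = 0.5628131 − (0) = 0.5628131 V.
Divide by LSB: 0.5628131 × 65536/2.3 = 16036.7475.
Truncating gives code 16036.

16036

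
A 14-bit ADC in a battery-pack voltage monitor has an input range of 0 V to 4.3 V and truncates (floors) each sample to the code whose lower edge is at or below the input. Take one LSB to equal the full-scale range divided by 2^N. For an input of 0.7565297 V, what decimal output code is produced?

2882

Range is 4.3 V. LSB = 4.3 V / 2^14 ≈ 262.5 µV.
(V_in − V_min) × 2^14/range = (0.7565297 − (0)) × 16384/4.3 = 2882.554.
Floor → code = 2882.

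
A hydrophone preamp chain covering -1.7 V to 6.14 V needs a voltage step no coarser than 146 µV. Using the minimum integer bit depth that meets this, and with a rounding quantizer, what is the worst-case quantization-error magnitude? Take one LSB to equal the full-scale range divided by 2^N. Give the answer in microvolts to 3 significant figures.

Span: 6.14 V − (-1.7 V) = 7.84 V.
7.84 V / 146 µV = 53700. Since 2^15 = 32768 and 2^16 = 65536, N = 16.
Step size = 7.84/65536 V = 119.63 µV.
Half an LSB is 59.8 µV.

59.8 µV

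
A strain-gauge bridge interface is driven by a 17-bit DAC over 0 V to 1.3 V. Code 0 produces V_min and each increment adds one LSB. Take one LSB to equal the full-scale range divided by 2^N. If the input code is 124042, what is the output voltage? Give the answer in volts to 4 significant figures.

1.230 V

Full-scale range = 1.3 V. LSB = 1.3 V / 2^17.
Output = V_min + (124042/131072) × range = 0 + 0.946365 × 1.3 V
      = 0 + 1.23027 = 1.23027 V.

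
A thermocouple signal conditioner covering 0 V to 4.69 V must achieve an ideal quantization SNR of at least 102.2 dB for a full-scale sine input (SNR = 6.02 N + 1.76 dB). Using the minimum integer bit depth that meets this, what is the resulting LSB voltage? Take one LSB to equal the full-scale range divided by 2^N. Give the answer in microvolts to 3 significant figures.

Full-scale range = 4.69 V.
Required N = ⌈(102.2 − 1.76)/6.02⌉ = ⌈16.684⌉ = 17.
Step size = 4.69/131072 V = 35.8 µV.

35.8 µV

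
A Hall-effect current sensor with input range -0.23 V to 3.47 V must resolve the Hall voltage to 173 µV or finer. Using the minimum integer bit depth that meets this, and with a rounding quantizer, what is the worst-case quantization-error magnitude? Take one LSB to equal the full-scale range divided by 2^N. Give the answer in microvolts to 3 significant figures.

56.5 µV

Full-scale range = 3.47 V − (-0.23 V) = 3.7 V.
3.7 V / 173 µV = 21390. Since 2^14 = 16384 and 2^15 = 32768, N = 15.
One LSB is 3.7 V / 32768 = 112.92 µV.
Half an LSB is 56.5 µV.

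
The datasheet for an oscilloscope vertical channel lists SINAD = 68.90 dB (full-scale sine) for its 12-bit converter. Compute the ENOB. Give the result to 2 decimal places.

ENOB = (68.90 − 1.76)/6.02 = 11.1528 bits.

11.15 bits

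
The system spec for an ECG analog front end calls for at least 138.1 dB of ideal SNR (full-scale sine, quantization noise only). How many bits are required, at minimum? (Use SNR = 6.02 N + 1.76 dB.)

Required N = ⌈(138.1 − 1.76)/6.02⌉ = ⌈22.648⌉ = 23.

23 bits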